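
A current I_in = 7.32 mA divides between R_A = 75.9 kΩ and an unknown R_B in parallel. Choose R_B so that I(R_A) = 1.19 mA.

R_B ≈ 14.7 kΩ

In a two-way split, I_A/I_in = R_B/(R_A + R_B).
With f = 0.1626, R_B = R_A · f/(1−f) = 75.9 × 0.1941 = 14.73 kΩ.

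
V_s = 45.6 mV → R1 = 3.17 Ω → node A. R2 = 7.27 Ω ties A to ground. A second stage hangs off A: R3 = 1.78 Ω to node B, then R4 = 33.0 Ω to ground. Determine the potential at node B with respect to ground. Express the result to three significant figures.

Looking into the second stage from A: R3 + R4 = 34.78 Ω appears in parallel with R2.
Effective lower resistance at A: R2 ‖ 34.78 = 6.013 Ω.
So V_A = 45.6 × 0.6548 = 29.86 mV.
V_B = V_A × 0.9488 = 28.33 mV.

V_B ≈ 28.3 mV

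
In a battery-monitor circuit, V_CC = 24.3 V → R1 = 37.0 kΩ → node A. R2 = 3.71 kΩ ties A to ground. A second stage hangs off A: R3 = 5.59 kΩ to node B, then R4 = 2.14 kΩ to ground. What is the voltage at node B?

Looking into the second stage from A: R3 + R4 = 7.730 kΩ appears in parallel with R2.
R2 ‖ (R3+R4) = 2.507 kΩ.
V_A = 24.3 × 2.507/(37.0 + 2.507) = 1.542 V.
V_B = V_A × 0.2768 = 0.4269 V.

V_B ≈ 0.427 V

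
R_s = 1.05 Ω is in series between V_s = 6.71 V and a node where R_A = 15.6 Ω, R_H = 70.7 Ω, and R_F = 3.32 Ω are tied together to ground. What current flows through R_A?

I ≈ 0.308 A

Equivalent of the parallel group: R_p = 2.635 Ω.
Node voltage V_A = V_s · R_p/(R_s + R_p) = 6.71 × 0.7151 = 4.798 V.
Branch current I = V_A/R_A = 4.798/15.6 = 0.3076 A.
(Check via current divider: I_total = 1.821 A; share G_k/ΣG = 0.1689 → same result.)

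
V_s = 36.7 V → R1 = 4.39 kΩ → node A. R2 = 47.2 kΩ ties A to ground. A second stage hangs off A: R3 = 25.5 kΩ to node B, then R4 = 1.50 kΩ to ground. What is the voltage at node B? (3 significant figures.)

V_B ≈ 1.62 V

The second stage (R3 + R4 = 27.00 kΩ) loads node A in parallel with R2.
Effective lower resistance at A: R2 ‖ 27.00 = 17.18 kΩ.
V_A = 36.7 × 17.18/(4.39 + 17.18) = 29.23 V.
Then the unloaded second divider: V_B = V_A × R4/(R3+R4) = 29.23 × 0.05556 = 1.624 V.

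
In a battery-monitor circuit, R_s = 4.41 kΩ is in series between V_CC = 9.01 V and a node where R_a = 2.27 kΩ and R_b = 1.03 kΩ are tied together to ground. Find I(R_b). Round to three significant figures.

Equivalent of the parallel group: R_p = 0.7085 kΩ.
V_A = 9.01 × 0.7085/5.119 = 1.247 V.
I(R_b) = V_A / R_b = 1.247/1.03 = 1.211 mA.
(Equivalently: I_total = 1.760 mA, then current-divider fraction G_k/ΣG = 0.6879.)

I ≈ 1.21 mA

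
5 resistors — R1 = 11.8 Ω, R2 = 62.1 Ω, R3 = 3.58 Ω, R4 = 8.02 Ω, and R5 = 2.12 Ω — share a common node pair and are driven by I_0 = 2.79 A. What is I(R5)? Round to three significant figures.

ΣG = 1/11.8 + 1/62.1 + 1/3.58 + 1/8.02 + 1/2.12 = 0.9766.
R5 takes the fraction G_k/ΣG = 0.4717/0.9766 = 0.4830, so I = 2.79 × 0.4830 = 1.348 A.

I ≈ 1.35 A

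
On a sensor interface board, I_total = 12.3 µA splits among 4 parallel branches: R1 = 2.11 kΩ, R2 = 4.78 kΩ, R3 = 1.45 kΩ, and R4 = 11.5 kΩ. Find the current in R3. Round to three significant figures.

Total conductance ΣG = 1/2.11 + 1/4.78 + 1/1.45 + 1/11.5 = 1.460 (units of 1/kΩ).
Current divider: I(R3) = I_total · G_k/ΣG = 12.3 × (0.6897/1.460) = 12.3 × 0.4724 = 5.811 µA.

I ≈ 5.81 µA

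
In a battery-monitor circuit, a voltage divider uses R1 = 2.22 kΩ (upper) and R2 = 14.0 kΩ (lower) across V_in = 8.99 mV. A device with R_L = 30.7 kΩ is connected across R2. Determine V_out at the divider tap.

First combine the lower leg with the load: R2 ‖ R_L = 9.615 kΩ.
Voltage divider with the loaded lower leg: V_out = 8.99 × 9.615/(2.22 + 9.615) = 8.99 × 0.8124 = 7.304 mV.

V_out ≈ 7.30 mV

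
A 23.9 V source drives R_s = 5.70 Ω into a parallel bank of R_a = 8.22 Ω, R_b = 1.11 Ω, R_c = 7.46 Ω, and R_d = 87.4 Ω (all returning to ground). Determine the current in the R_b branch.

I ≈ 2.81 A

Equivalent of the parallel group: R_p = 0.8561 Ω.
V_A by voltage divider: V_A = 23.9 × 0.8561/(5.70 + 0.8561) = 3.121 V.
Branch current I = V_A/R_b = 3.121/1.11 = 2.812 A.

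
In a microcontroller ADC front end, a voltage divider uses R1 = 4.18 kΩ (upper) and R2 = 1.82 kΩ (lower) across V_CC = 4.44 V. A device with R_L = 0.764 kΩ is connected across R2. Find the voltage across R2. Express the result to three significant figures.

V_out ≈ 0.506 V

The load sits in parallel with R2, giving an effective lower resistance R2' = R2·R_L/(R2+R_L) = 0.5381 kΩ.
Now apply the divider: V_out = 4.44 × 0.1141 = 0.5064 V.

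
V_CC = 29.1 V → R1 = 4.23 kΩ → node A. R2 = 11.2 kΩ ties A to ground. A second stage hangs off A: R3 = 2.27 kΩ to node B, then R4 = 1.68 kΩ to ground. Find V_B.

V_B ≈ 5.05 V

Looking into the second stage from A: R3 + R4 = 3.950 kΩ appears in parallel with R2.
R2 ‖ (R3+R4) = 2.920 kΩ.
So V_A = 29.1 × 0.4084 = 11.88 V.
Stage 2 is unloaded, so V_B = V_A · R4/(R3+R4) = 11.88 × 1.68/3.950 = 5.055 V.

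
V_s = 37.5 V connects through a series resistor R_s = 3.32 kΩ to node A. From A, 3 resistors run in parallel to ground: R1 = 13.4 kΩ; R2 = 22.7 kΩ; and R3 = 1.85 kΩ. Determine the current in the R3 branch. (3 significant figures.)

Combine the parallel branches: R_p = (1/13.4 + 1/22.7 + 1/1.85)⁻¹ = 1.517 kΩ.
Node voltage V_A = V_s · R_p/(R_s + R_p) = 37.5 × 0.3136 = 11.76 V.
I(R3) = V_A / R3 = 11.76/1.85 = 6.357 mA.

I ≈ 6.36 mA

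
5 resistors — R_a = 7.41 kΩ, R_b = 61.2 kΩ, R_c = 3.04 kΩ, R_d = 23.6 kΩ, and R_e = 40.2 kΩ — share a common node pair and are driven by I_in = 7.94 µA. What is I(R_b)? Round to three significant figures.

I ≈ 0.237 µA

Conductances: ΣG = 1/7.41 + 1/61.2 + 1/3.04 + 1/23.6 + 1/40.2 = 0.5475 (1/kΩ).
By the current-divider rule, I = I_in · G_k/ΣG = 7.94 × 0.02985 = 0.2370 µA.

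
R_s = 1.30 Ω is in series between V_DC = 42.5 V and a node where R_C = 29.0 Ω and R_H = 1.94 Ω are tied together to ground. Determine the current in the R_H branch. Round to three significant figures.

Parallel bank: R_p = 1/(1/29.0 + 1/1.94) = 1.818 Ω.
V_A = 42.5 × 1.818/3.118 = 24.78 V.
I(R_H) = V_A / R_H = 24.78/1.94 = 12.77 A.

I ≈ 12.8 A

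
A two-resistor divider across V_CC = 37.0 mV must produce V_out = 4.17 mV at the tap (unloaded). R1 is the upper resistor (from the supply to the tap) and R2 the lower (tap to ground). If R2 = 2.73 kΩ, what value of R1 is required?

R1 ≈ 21.5 kΩ

The divider ratio is R2/(R1+R2) = 4.17/37.0 = 0.1127.
Rearranging, R1 = R2·(1−k)/k = 2.73 × 7.873 = 21.49 kΩ.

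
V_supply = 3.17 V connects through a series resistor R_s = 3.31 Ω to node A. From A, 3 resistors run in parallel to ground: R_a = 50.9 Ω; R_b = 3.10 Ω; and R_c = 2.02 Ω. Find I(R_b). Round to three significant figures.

I ≈ 0.271 A

Equivalent of the parallel group: R_p = 1.194 Ω.
Node voltage V_A = V_supply · R_p/(R_s + R_p) = 3.17 × 0.2652 = 0.8405 V.
I(R_b) = V_A / R_b = 0.8405/3.10 = 0.2711 A.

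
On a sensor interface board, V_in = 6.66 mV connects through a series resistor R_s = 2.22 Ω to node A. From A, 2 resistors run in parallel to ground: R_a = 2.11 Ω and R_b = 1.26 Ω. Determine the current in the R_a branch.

Equivalent of the parallel group: R_p = 0.7889 Ω.
V_A = 6.66 × 0.7889/3.009 = 1.746 mV.
Branch current I = V_A/R_a = 1.746/2.11 = 0.8276 mA.

I ≈ 0.828 mA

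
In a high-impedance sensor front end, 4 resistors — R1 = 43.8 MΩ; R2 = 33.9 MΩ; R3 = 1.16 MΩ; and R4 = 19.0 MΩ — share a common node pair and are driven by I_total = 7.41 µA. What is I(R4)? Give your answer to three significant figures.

Conductances: ΣG = 1/43.8 + 1/33.9 + 1/1.16 + 1/19.0 = 0.9670 (1/MΩ).
By the current-divider rule, I = I_total · G_k/ΣG = 7.41 × 0.05443 = 0.4033 µA.

I ≈ 0.403 µA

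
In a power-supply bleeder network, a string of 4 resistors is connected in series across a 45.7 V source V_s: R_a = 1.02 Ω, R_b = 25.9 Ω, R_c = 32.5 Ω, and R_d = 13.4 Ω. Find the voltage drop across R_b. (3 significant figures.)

V ≈ 16.3 V

Series total: ΣR = 1.02 + 25.9 + 32.5 + 13.4 = 72.82 Ω.
Voltage divider: V = V_s · (25.90 / 72.82) = 45.7 × 0.3557 = 16.25 V.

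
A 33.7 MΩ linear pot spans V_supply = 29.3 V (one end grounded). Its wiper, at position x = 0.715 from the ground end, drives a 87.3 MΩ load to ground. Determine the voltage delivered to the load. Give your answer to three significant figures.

Split the track: R_lower = x·R_p = 24.10 MΩ, R_upper = (1−x)·R_p = 9.605 MΩ.
R_L loads the lower segment: effective lower R = 18.88 MΩ.
V_out = 29.3 × 18.88/(9.605 + 18.88) = 19.42 V.
(Unloaded: V_out = x·V_supply = 20.9 V.)

V_out ≈ 19.4 V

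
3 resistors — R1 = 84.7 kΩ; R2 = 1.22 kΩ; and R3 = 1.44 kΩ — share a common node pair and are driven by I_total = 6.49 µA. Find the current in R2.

Conductances: ΣG = 1/84.7 + 1/1.22 + 1/1.44 = 1.526 (1/kΩ).
R2 takes the fraction G_k/ΣG = 0.8197/1.526 = 0.5372, so I = 6.49 × 0.5372 = 3.486 µA.

I ≈ 3.49 µA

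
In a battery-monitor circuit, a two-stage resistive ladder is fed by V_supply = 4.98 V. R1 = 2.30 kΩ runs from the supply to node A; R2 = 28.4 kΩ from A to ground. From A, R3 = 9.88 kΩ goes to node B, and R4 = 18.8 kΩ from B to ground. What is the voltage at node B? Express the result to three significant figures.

Node A sees R2 in parallel with the series input of stage 2, R3 + R4 = 28.68 kΩ.
R2 ‖ (R3+R4) = 14.27 kΩ.
First divider: V_A = V_supply · 14.27/(2.30 + 14.27) = 4.289 V.
Then the unloaded second divider: V_B = V_A × R4/(R3+R4) = 4.289 × 0.6555 = 2.811 V.

V_B ≈ 2.81 V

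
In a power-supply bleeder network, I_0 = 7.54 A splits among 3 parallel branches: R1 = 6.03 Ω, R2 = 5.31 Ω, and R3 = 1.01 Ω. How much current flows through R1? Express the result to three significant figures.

I ≈ 0.930 A

ΣG = 1/6.03 + 1/5.31 + 1/1.01 = 1.344.
Current divider: I(R1) = I_0 · G_k/ΣG = 7.54 × (0.1658/1.344) = 7.54 × 0.1234 = 0.9302 A.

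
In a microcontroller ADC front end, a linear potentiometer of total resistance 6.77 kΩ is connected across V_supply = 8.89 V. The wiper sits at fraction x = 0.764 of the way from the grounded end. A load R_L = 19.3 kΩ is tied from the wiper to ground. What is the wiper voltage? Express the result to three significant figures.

V_out ≈ 6.39 V

Lower segment x·R_p = 5.172 kΩ; upper segment (1−x)·R_p = 1.598 kΩ.
Lower segment in parallel with the load: 5.172 ‖ 19.3 = 4.079 kΩ.
Loaded-divider output: V_out = 8.89 × 0.7186 = 6.388 V.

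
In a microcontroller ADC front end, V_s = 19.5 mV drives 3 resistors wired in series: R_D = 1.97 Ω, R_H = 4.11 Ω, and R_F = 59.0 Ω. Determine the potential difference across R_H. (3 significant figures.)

ΣR = 1.97 + 4.11 + 59.0 = 65.08 Ω.
V = V_s · R/ΣR = 19.5 × 0.06315 = 1.231 mV.

V ≈ 1.23 mV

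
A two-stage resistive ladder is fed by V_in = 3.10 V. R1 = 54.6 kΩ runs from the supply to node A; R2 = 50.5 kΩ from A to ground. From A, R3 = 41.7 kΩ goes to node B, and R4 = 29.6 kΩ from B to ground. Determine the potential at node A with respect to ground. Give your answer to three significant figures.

V_A ≈ 1.09 V

Looking into the second stage from A: R3 + R4 = 71.30 kΩ appears in parallel with R2.
Effective lower resistance at A: R2 ‖ 71.30 = 29.56 kΩ.
First divider: V_A = V_in · 29.56/(54.6 + 29.56) = 1.089 V.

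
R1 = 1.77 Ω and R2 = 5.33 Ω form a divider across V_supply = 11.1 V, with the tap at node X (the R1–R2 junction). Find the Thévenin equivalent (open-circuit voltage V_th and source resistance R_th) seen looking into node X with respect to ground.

With X open, the divider is unloaded: V_th = 11.1 × 5.33/7.100 = 8.333 V.
Looking into X with the source shorted: R_th = R1·R2/(R1+R2) = 1.770 × 5.33/7.100 = 1.329 Ω.

V_th ≈ 8.33 V, R_th ≈ 1.33 Ω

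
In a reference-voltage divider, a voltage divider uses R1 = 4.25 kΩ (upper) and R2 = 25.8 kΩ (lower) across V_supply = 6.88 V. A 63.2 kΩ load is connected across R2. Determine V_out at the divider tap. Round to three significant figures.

V_out ≈ 5.58 V

The load sits in parallel with R2, giving an effective lower resistance R2' = R2·R_L/(R2+R_L) = 18.32 kΩ.
Now apply the divider: V_out = 6.88 × 0.8117 = 5.585 V.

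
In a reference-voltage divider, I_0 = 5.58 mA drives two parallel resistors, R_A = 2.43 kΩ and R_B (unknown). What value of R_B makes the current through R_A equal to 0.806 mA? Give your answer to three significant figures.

R_B ≈ 0.410 kΩ

Two-branch current divider: I_A = I_0 · R_B/(R_A + R_B).
0.806/5.58 = R_B/(R_A + R_B) → R_B = R_A · (0.1444)/(1 − 0.1444) = 2.43 × 0.1688 = 0.4103 kΩ.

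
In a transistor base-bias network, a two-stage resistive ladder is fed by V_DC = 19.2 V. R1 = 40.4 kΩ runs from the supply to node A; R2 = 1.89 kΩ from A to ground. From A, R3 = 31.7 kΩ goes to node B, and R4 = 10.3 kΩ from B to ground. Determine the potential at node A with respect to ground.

V_A ≈ 0.823 V

The second stage (R3 + R4 = 42.00 kΩ) loads node A in parallel with R2.
R2 ‖ (R3+R4) = 1.809 kΩ.
First divider: V_A = V_DC · 1.809/(40.4 + 1.809) = 0.8227 V.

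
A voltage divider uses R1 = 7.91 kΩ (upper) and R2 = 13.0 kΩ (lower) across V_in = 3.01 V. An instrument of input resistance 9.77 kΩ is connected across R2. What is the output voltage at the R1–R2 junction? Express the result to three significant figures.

V_out ≈ 1.24 V

R2 ‖ R_L = (13.0 × 9.77)/(13.0 + 9.77) = 5.578 kΩ.
Voltage divider with the loaded lower leg: V_out = 3.01 × 5.578/(7.91 + 5.578) = 3.01 × 0.4136 = 1.245 V.
(Unloaded it would be 1.87 V; the load pulls it down.)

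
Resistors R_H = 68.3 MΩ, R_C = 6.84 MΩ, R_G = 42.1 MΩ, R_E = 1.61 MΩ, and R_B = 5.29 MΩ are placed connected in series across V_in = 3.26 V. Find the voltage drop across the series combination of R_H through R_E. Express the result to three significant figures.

V ≈ 3.12 V

ΣR = 68.3 + 6.84 + 42.1 + 1.61 + 5.29 = 124.1 MΩ.
R_{R_H..R_E} = 68.3 + 6.84 + 42.1 + 1.61 = 118.8 MΩ.
By the voltage-divider rule, V = 3.26 × 118.8/124.1 = 3.121 V.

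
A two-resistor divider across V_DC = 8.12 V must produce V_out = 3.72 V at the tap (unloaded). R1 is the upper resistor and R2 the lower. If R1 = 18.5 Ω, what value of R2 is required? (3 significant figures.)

R2 ≈ 15.6 Ω

The divider ratio is R2/(R1+R2) = 3.72/8.12 = 0.4581.
So R2 = R1 · V_out/(V_DC − V_out) = 18.5 × 3.72/(8.12 − 3.72) = 18.5 × 0.8455 = 15.64 Ω.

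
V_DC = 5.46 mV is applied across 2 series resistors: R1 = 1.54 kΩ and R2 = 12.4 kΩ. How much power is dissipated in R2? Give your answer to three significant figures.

The common current is I = 5.46/13.94 = 0.3917 µA.
P(R2) = I²·R2 = (0.3917)² × 12.4 = 1.902 nW.

P ≈ 1.90 nW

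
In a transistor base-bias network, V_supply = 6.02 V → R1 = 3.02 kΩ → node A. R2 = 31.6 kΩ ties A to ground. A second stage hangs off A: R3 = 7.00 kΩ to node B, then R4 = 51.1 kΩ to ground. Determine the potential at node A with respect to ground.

Node A sees R2 in parallel with the series input of stage 2, R3 + R4 = 58.10 kΩ.
Effective lower resistance at A: R2 ‖ 58.10 = 20.47 kΩ.
V_A = 6.02 × 20.47/(3.02 + 20.47) = 5.246 V.

V_A ≈ 5.25 V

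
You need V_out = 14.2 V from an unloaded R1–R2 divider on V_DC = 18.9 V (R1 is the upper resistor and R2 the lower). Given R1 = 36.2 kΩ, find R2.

R2 ≈ 109 kΩ

V_out/V_DC = R2/(R1+R2) = 0.7513.
So R2 = R1 · V_out/(V_DC − V_out) = 36.2 × 14.2/(18.9 − 14.2) = 36.2 × 3.021 = 109.4 kΩ.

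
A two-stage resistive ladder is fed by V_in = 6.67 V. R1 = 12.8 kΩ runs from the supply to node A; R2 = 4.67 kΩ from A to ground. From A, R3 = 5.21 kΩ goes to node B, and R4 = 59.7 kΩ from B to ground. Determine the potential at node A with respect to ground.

Looking into the second stage from A: R3 + R4 = 64.91 kΩ appears in parallel with R2.
R2 ‖ (R3+R4) = 4.357 kΩ.
V_A = 6.67 × 4.357/(12.8 + 4.357) = 1.694 V.

V_A ≈ 1.69 V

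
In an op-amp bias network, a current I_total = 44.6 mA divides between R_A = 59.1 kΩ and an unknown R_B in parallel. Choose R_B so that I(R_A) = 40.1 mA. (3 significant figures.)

R_B ≈ 527 kΩ

In a two-way split, I_A/I_total = R_B/(R_A + R_B).
With f = 0.8991, R_B = R_A · f/(1−f) = 59.1 × 8.911 = 526.6 kΩ.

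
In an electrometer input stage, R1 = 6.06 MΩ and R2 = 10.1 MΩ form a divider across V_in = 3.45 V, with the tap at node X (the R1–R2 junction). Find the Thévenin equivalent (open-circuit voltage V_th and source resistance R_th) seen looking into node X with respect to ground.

V_th ≈ 2.16 V, R_th ≈ 3.79 MΩ

Open-circuit (no load on X): V_th = V_in · R2/(R1 + R2) = 3.45 × 10.1/(6.060 + 10.1) = 2.156 V.
Looking into X with the source shorted: R_th = R1·R2/(R1+R2) = 6.060 × 10.1/16.16 = 3.788 MΩ.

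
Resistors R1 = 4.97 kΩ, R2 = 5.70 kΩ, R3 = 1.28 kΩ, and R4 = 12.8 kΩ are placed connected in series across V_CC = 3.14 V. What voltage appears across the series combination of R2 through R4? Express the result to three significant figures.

V ≈ 2.51 V

ΣR = 4.97 + 5.70 + 1.28 + 12.8 = 24.75 kΩ.
R_{R2..R4} = 5.70 + 1.28 + 12.8 = 19.78 kΩ.
V = V_CC · R/ΣR = 3.14 × 0.7992 = 2.509 V.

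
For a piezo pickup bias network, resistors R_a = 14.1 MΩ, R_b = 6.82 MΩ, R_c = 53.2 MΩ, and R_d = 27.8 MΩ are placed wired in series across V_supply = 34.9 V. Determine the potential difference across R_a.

Series total: ΣR = 14.1 + 6.82 + 53.2 + 27.8 = 101.9 MΩ.
Voltage divider: V = V_supply · (14.10 / 101.9) = 34.9 × 0.1383 = 4.828 V.

V ≈ 4.83 V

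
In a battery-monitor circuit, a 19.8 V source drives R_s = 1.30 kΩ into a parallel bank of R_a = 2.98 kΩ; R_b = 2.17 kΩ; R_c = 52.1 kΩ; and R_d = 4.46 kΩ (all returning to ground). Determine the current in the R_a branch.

I ≈ 2.83 mA

Parallel bank: R_p = 1/(1/2.98 + 1/2.17 + 1/52.1 + 1/4.46) = 0.9617 kΩ.
Node voltage V_A = V_CC · R_p/(R_s + R_p) = 19.8 × 0.4252 = 8.419 V.
Branch current I = V_A/R_a = 8.419/2.98 = 2.825 mA.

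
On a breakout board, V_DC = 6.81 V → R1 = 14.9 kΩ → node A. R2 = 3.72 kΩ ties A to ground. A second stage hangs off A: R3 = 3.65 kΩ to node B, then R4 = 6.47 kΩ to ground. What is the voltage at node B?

V_B ≈ 0.672 V

Looking into the second stage from A: R3 + R4 = 10.12 kΩ appears in parallel with R2.
R2 ‖ (R3+R4) = 2.720 kΩ.
First divider: V_A = V_DC · 2.720/(14.9 + 2.720) = 1.051 V.
Stage 2 is unloaded, so V_B = V_A · R4/(R3+R4) = 1.051 × 6.47/10.12 = 0.6721 V.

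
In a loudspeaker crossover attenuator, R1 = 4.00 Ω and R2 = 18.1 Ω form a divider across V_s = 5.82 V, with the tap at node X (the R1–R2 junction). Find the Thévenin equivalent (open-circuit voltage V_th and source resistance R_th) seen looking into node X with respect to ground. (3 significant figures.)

With X open, the divider is unloaded: V_th = 5.82 × 18.1/22.10 = 4.767 V.
With V_s suppressed (replaced by a short), R_th = R1 ‖ R2 = (4.000 × 18.1)/(4.000 + 18.1) = 3.276 Ω.

V_th ≈ 4.77 V, R_th ≈ 3.28 Ω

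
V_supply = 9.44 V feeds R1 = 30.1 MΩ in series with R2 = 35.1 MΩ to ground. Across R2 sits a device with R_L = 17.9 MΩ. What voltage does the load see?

R2 ‖ R_L = (35.1 × 17.9)/(35.1 + 17.9) = 11.85 MΩ.
Now apply the divider: V_out = 9.44 × 0.2826 = 2.667 V.
(Unloaded it would be 5.08 V; the load pulls it down.)

V_out ≈ 2.67 V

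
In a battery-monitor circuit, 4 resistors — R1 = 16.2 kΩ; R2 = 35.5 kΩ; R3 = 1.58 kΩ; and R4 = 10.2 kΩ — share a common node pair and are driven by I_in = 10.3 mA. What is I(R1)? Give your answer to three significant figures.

I ≈ 0.775 mA

Total conductance ΣG = 1/16.2 + 1/35.5 + 1/1.58 + 1/10.2 = 0.8208 (units of 1/kΩ).
R1 takes the fraction G_k/ΣG = 0.06173/0.8208 = 0.07520, so I = 10.3 × 0.07520 = 0.7746 mA.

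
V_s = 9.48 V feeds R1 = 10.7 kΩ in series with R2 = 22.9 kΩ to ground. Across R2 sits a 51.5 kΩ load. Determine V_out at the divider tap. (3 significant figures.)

R2 ‖ R_L = (22.9 × 51.5)/(22.9 + 51.5) = 15.85 kΩ.
Then V_out = V_s · R2'/(R1 + R2') = 9.48 × 15.85/26.55 = 5.660 V.
(Unloaded it would be 6.46 V; the load pulls it down.)

V_out ≈ 5.66 V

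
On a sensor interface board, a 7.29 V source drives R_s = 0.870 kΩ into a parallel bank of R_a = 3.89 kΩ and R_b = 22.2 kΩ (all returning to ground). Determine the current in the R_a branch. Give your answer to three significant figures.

I ≈ 1.48 mA

Equivalent of the parallel group: R_p = 3.310 kΩ.
V_A by voltage divider: V_A = 7.29 × 3.310/(0.870 + 3.310) = 5.773 V.
I(R_a) = V_A / R_a = 5.773/3.89 = 1.484 mA.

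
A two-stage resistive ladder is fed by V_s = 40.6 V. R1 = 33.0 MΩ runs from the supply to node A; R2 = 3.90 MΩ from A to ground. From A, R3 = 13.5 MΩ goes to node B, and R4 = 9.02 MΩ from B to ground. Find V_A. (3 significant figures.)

V_A ≈ 3.72 V

Looking into the second stage from A: R3 + R4 = 22.52 MΩ appears in parallel with R2.
R2 ‖ (R3+R4) = 3.324 MΩ.
V_A = 40.6 × 3.324/(33.0 + 3.324) = 3.716 V.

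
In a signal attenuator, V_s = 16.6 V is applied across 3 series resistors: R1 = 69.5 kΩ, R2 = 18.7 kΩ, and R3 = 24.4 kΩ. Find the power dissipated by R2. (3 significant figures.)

ΣR = 112.6 kΩ → I = 16.6/112.6 = 0.1474 mA.
V(R2) = I·R = 2.757 V; P = V·I = 2.757 × 0.1474 = 0.4064 mW.

P ≈ 0.406 mW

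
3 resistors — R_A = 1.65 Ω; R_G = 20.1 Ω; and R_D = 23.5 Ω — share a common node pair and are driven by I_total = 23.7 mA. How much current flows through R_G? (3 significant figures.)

I ≈ 1.69 mA

ΣG = 1/1.65 + 1/20.1 + 1/23.5 = 0.6984.
R_G takes the fraction G_k/ΣG = 0.04975/0.6984 = 0.07124, so I = 23.7 × 0.07124 = 1.688 mA.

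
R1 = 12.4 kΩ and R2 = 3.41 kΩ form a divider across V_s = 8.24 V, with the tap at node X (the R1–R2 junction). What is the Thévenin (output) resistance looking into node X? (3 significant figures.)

R_th ≈ 2.67 kΩ

Looking into X with the source shorted: R_th = R1·R2/(R1+R2) = 12.40 × 3.41/15.81 = 2.675 kΩ.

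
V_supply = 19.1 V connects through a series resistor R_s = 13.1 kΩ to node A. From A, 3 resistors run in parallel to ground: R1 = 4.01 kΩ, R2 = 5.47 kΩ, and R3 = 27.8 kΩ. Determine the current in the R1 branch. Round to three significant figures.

Parallel bank: R_p = 1/(1/4.01 + 1/5.47 + 1/27.8) = 2.136 kΩ.
V_A by voltage divider: V_A = 19.1 × 2.136/(13.1 + 2.136) = 2.678 V.
Branch current I = V_A/R1 = 2.678/4.01 = 0.6678 mA.

I ≈ 0.668 mA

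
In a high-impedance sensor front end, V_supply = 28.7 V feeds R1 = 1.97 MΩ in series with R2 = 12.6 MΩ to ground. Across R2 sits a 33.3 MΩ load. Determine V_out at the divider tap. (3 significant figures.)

The load sits in parallel with R2, giving an effective lower resistance R2' = R2·R_L/(R2+R_L) = 9.141 MΩ.
Voltage divider with the loaded lower leg: V_out = 28.7 × 9.141/(1.97 + 9.141) = 28.7 × 0.8227 = 23.61 V.
(Unloaded it would be 24.8 V; the load pulls it down.)

V_out ≈ 23.6 V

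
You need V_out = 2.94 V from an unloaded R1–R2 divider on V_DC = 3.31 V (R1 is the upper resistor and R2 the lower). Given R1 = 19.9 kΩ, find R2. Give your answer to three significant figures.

V_out/V_DC = R2/(R1+R2) = 0.8882.
So R2 = R1 · V_out/(V_DC − V_out) = 19.9 × 2.94/(3.31 − 2.94) = 19.9 × 7.946 = 158.1 kΩ.

R2 ≈ 158 kΩ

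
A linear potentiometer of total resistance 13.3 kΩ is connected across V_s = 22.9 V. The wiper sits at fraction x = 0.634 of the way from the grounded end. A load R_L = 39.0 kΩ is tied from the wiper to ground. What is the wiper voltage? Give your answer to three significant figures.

V_out ≈ 13.5 V

Lower segment x·R_p = 8.432 kΩ; upper segment (1−x)·R_p = 4.868 kΩ.
(x·R_p) ‖ R_L = 6.933 kΩ.
Loaded-divider output: V_out = 22.9 × 0.5875 = 13.45 V.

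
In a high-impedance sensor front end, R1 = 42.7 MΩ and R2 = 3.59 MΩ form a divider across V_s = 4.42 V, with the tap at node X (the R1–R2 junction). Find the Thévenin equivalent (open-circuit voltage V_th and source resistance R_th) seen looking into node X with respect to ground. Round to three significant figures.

V_th is the unloaded tap voltage: V_s · R2/(R1+R2) = 4.42 × 0.07755 = 0.3428 V.
Looking into X with the source shorted: R_th = R1·R2/(R1+R2) = 42.70 × 3.59/46.29 = 3.312 MΩ.

V_th ≈ 0.343 V, R_th ≈ 3.31 MΩ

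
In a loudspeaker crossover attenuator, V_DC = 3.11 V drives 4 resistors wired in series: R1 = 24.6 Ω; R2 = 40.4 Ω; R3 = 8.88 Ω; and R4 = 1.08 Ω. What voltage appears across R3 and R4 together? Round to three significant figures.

ΣR = 24.6 + 40.4 + 8.88 + 1.08 = 74.96 Ω.
R_{R3..R4} = 8.88 + 1.08 = 9.960 Ω.
V = V_DC · R/ΣR = 3.11 × 0.1329 = 0.4132 V.

V ≈ 0.413 V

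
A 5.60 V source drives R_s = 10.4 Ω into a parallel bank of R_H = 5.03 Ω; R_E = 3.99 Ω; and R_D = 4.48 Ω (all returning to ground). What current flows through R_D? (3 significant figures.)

I ≈ 0.156 A

Equivalent of the parallel group: R_p = 1.487 Ω.
V_A by voltage divider: V_A = 5.60 × 1.487/(10.4 + 1.487) = 0.7004 V.
Branch current I = V_A/R_D = 0.7004/4.48 = 0.1563 A.
(Check via current divider: I_total = 0.4711 A; share G_k/ΣG = 0.3318 → same result.)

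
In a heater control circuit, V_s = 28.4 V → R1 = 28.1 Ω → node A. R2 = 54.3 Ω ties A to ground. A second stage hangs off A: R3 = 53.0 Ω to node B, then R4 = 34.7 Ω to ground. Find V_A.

V_A ≈ 15.5 V

Node A sees R2 in parallel with the series input of stage 2, R3 + R4 = 87.70 Ω.
R2 ‖ (R3+R4) = 33.54 Ω.
So V_A = 28.4 × 0.5441 = 15.45 V.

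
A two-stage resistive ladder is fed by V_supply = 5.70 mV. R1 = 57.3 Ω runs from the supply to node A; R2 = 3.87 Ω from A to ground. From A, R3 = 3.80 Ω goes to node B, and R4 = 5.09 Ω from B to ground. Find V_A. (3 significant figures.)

Node A sees R2 in parallel with the series input of stage 2, R3 + R4 = 8.890 Ω.
R2 ‖ (R3+R4) = 2.696 Ω.
V_A = 5.70 × 2.696/(57.3 + 2.696) = 0.2562 mV.

V_A ≈ 0.256 mV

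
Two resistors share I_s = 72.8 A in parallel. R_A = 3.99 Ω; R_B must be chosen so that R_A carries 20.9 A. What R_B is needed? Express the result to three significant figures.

Two-branch current divider: I_A = I_s · R_B/(R_A + R_B).
20.9/72.8 = R_B/(R_A + R_B) → R_B = R_A · (0.2871)/(1 − 0.2871) = 3.99 × 0.4027 = 1.607 Ω.

R_B ≈ 1.61 Ω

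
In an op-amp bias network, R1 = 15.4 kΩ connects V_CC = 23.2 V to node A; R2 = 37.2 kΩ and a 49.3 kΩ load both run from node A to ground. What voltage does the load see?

First combine the lower leg with the load: R2 ‖ R_L = 21.20 kΩ.
Then V_out = V_CC · R2'/(R1 + R2') = 23.2 × 21.20/36.60 = 13.44 V.

V_out ≈ 13.4 V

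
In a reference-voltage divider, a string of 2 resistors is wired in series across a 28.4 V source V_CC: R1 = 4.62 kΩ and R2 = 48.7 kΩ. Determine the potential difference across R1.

ΣR = 4.62 + 48.7 = 53.32 kΩ.
Voltage divider: V = V_CC · (4.620 / 53.32) = 28.4 × 0.08665 = 2.461 V.

V ≈ 2.46 V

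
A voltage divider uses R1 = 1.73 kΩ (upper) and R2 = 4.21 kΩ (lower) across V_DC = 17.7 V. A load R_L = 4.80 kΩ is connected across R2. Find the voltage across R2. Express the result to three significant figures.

V_out ≈ 9.99 V

The load sits in parallel with R2, giving an effective lower resistance R2' = R2·R_L/(R2+R_L) = 2.243 kΩ.
Then V_out = V_DC · R2'/(R1 + R2') = 17.7 × 2.243/3.973 = 9.992 V.
(Unloaded it would be 12.5 V; the load pulls it down.)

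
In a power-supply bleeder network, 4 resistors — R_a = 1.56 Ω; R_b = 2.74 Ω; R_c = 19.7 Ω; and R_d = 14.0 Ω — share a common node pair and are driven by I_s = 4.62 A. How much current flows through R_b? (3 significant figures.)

Total conductance ΣG = 1/1.56 + 1/2.74 + 1/19.7 + 1/14.0 = 1.128 (units of 1/Ω).
Current divider: I(R_b) = I_s · G_k/ΣG = 4.62 × (0.3650/1.128) = 4.62 × 0.3235 = 1.495 A.

I ≈ 1.49 A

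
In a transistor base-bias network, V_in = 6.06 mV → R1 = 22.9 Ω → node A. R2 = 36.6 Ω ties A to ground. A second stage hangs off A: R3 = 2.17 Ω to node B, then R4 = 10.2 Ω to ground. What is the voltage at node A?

V_A ≈ 1.74 mV

Node A sees R2 in parallel with the series input of stage 2, R3 + R4 = 12.37 Ω.
R2 ‖ (R3+R4) = 9.245 Ω.
So V_A = 6.06 × 0.2876 = 1.743 mV.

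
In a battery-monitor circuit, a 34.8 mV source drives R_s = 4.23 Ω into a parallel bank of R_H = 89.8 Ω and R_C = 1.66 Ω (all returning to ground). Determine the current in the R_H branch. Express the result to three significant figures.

I ≈ 0.108 mA

Parallel bank: R_p = 1/(1/89.8 + 1/1.66) = 1.630 Ω.
Node voltage V_A = V_in · R_p/(R_s + R_p) = 34.8 × 0.2781 = 9.679 mV.
Branch current I = V_A/R_H = 9.679/89.8 = 0.1078 mA.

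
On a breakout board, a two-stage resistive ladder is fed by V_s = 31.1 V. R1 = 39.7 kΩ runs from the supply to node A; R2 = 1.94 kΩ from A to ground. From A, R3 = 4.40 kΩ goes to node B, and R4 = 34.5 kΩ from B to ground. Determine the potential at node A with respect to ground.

Node A sees R2 in parallel with the series input of stage 2, R3 + R4 = 38.90 kΩ.
Effective lower resistance at A: R2 ‖ 38.90 = 1.848 kΩ.
First divider: V_A = V_s · 1.848/(39.7 + 1.848) = 1.383 V.

V_A ≈ 1.38 V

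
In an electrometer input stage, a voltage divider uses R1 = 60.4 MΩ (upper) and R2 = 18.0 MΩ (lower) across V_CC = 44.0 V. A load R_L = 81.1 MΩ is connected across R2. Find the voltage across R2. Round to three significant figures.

First combine the lower leg with the load: R2 ‖ R_L = 14.73 MΩ.
Now apply the divider: V_out = 44.0 × 0.1961 = 8.627 V.

V_out ≈ 8.63 V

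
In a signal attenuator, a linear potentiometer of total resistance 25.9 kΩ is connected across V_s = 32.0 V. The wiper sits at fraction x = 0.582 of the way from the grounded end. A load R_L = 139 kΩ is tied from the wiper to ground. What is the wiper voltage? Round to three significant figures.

Lower segment x·R_p = 15.07 kΩ; upper segment (1−x)·R_p = 10.83 kΩ.
(x·R_p) ‖ R_L = 13.60 kΩ.
V_out = 32.0 × 13.60/(10.83 + 13.60) = 17.82 V.

V_out ≈ 17.8 V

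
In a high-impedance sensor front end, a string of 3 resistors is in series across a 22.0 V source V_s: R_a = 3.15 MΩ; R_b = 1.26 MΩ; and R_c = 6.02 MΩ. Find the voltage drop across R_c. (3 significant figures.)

Series total: ΣR = 3.15 + 1.26 + 6.02 = 10.43 MΩ.
Voltage divider: V = V_s · (6.020 / 10.43) = 22.0 × 0.5772 = 12.70 V.

V ≈ 12.7 V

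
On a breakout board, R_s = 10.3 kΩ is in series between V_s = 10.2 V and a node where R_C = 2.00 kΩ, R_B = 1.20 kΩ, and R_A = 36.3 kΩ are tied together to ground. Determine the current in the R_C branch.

Equivalent of the parallel group: R_p = 0.7348 kΩ.
V_A = 10.2 × 0.7348/11.03 = 0.6792 V.
Branch current I = V_A/R_C = 0.6792/2.00 = 0.3396 mA.
(Check via current divider: I_total = 0.9243 mA; share G_k/ΣG = 0.3674 → same result.)

I ≈ 0.340 mA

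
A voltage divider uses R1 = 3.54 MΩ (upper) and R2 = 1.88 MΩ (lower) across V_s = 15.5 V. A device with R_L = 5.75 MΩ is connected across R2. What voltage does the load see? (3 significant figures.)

V_out ≈ 4.43 V

The load sits in parallel with R2, giving an effective lower resistance R2' = R2·R_L/(R2+R_L) = 1.417 MΩ.
Then V_out = V_s · R2'/(R1 + R2') = 15.5 × 1.417/4.957 = 4.430 V.
(Unloaded it would be 5.38 V; the load pulls it down.)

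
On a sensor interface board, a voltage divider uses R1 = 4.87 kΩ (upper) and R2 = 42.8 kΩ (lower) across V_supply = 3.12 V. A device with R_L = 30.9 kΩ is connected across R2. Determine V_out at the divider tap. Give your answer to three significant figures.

R2 ‖ R_L = (42.8 × 30.9)/(42.8 + 30.9) = 17.94 kΩ.
Then V_out = V_supply · R2'/(R1 + R2') = 3.12 × 17.94/22.81 = 2.454 V.

V_out ≈ 2.45 V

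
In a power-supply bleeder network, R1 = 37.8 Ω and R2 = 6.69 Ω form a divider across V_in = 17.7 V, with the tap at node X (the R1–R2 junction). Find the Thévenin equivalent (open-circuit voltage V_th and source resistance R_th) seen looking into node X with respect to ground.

V_th is the unloaded tap voltage: V_in · R2/(R1+R2) = 17.7 × 0.1504 = 2.662 V.
Looking into X with the source shorted: R_th = R1·R2/(R1+R2) = 37.80 × 6.69/44.49 = 5.684 Ω.

V_th ≈ 2.66 V, R_th ≈ 5.68 Ω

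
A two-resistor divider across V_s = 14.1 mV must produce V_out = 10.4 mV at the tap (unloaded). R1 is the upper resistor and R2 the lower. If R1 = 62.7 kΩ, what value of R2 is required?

R2 ≈ 176 kΩ

V_out/V_s = R2/(R1+R2) = 0.7376.
R2 = R1 · 0.7376/(1 − 0.7376) = 176.2 kΩ.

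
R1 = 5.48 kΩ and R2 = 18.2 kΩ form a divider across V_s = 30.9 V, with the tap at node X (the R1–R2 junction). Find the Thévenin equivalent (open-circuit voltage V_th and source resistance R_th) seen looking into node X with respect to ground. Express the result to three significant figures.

With X open, the divider is unloaded: V_th = 30.9 × 18.2/23.68 = 23.75 V.
With V_s suppressed (replaced by a short), R_th = R1 ‖ R2 = (5.480 × 18.2)/(5.480 + 18.2) = 4.212 kΩ.

V_th ≈ 23.7 V, R_th ≈ 4.21 kΩ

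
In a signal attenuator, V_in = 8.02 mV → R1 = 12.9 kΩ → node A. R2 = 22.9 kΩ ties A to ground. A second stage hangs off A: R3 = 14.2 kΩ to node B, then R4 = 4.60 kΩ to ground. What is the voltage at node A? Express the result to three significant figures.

V_A ≈ 3.57 mV

Looking into the second stage from A: R3 + R4 = 18.80 kΩ appears in parallel with R2.
Effective lower resistance at A: R2 ‖ 18.80 = 10.32 kΩ.
First divider: V_A = V_in · 10.32/(12.9 + 10.32) = 3.565 mV.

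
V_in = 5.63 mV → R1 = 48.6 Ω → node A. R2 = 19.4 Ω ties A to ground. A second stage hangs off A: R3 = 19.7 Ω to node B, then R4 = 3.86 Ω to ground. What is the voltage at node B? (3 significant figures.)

V_B ≈ 0.166 mV

Node A sees R2 in parallel with the series input of stage 2, R3 + R4 = 23.56 Ω.
R2 ‖ (R3+R4) = 10.64 Ω.
First divider: V_A = V_in · 10.64/(48.6 + 10.64) = 1.011 mV.
V_B = V_A × 0.1638 = 0.1657 mV.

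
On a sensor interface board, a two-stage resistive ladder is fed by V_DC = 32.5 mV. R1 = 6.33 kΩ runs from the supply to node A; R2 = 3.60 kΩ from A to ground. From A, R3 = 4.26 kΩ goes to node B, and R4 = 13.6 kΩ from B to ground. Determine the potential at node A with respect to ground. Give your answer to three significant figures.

V_A ≈ 10.4 mV

The second stage (R3 + R4 = 17.86 kΩ) loads node A in parallel with R2.
R2 ‖ (R3+R4) = 2.996 kΩ.
V_A = 32.5 × 2.996/(6.33 + 2.996) = 10.44 mV.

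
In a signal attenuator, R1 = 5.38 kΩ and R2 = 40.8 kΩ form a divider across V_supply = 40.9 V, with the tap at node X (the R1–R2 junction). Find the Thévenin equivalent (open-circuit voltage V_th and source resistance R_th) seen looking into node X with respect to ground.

V_th ≈ 36.1 V, R_th ≈ 4.75 kΩ

V_th is the unloaded tap voltage: V_supply · R2/(R1+R2) = 40.9 × 0.8835 = 36.14 V.
With V_supply suppressed (replaced by a short), R_th = R1 ‖ R2 = (5.380 × 40.8)/(5.380 + 40.8) = 4.753 kΩ.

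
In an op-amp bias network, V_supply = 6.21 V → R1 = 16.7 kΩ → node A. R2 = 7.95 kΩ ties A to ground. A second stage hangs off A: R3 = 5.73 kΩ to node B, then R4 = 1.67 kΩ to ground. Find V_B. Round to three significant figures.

The second stage (R3 + R4 = 7.400 kΩ) loads node A in parallel with R2.
R2 ‖ (R3+R4) = 3.833 kΩ.
First divider: V_A = V_supply · 3.833/(16.7 + 3.833) = 1.159 V.
V_B = V_A × 0.2257 = 0.2616 V.

V_B ≈ 0.262 V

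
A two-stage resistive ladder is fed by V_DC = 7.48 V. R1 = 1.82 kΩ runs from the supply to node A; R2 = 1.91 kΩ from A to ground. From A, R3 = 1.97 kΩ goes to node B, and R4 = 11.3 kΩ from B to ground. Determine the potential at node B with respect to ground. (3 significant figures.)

V_B ≈ 3.05 V

Node A sees R2 in parallel with the series input of stage 2, R3 + R4 = 13.27 kΩ.
Effective lower resistance at A: R2 ‖ 13.27 = 1.670 kΩ.
V_A = 7.48 × 1.670/(1.82 + 1.670) = 3.579 V.
Stage 2 is unloaded, so V_B = V_A · R4/(R3+R4) = 3.579 × 11.3/13.27 = 3.048 V.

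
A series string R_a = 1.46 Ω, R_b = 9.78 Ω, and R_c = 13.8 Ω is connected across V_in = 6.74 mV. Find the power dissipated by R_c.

The common current is I = 6.74/25.04 = 0.2692 mA.
P(R_c) = I²·R_c = (0.2692)² × 13.8 = 0.9998 µW.

P ≈ 1.00 µW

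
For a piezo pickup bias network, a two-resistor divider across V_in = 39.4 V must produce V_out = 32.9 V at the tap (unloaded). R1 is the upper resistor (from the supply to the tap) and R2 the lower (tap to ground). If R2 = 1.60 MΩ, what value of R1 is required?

Required fraction k = V_out/V_in = 0.8350.
So R1 = R2 · (V_in/V_out − 1) = 1.60 × (39.4/32.9 − 1) = 1.60 × 0.1976 = 0.3161 MΩ.

R1 ≈ 0.316 MΩ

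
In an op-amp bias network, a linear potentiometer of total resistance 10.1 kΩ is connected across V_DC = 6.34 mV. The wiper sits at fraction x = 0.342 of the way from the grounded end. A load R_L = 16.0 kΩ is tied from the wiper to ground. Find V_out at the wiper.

V_out ≈ 1.90 mV

Lower segment x·R_p = 3.454 kΩ; upper segment (1−x)·R_p = 6.646 kΩ.
(x·R_p) ‖ R_L = 2.841 kΩ.
Then V_out = V_DC · 2.841/(6.646 + 2.841) = 1.899 mV.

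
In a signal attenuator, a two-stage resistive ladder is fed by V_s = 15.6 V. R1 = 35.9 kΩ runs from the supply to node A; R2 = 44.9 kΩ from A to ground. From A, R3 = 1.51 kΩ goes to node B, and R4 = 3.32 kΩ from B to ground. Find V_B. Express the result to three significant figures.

V_B ≈ 1.16 V

Node A sees R2 in parallel with the series input of stage 2, R3 + R4 = 4.830 kΩ.
R2 ‖ (R3+R4) = 4.361 kΩ.
V_A = 15.6 × 4.361/(35.9 + 4.361) = 1.690 V.
Then the unloaded second divider: V_B = V_A × R4/(R3+R4) = 1.690 × 0.6874 = 1.161 V.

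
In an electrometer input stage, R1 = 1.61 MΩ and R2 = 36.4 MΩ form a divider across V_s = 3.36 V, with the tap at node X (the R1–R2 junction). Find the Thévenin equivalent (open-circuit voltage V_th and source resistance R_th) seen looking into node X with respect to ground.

V_th is the unloaded tap voltage: V_s · R2/(R1+R2) = 3.36 × 0.9576 = 3.218 V.
Zeroing V_s shorts the top of R1 to ground, so R_th = R1 ‖ R2 = 1.542 MΩ.

V_th ≈ 3.22 V, R_th ≈ 1.54 MΩ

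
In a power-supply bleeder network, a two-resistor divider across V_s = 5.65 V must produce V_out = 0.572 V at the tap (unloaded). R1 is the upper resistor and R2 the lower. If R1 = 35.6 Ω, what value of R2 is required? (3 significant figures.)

The divider ratio is R2/(R1+R2) = 0.572/5.65 = 0.1012.
So R2 = R1 · V_out/(V_s − V_out) = 35.6 × 0.572/(5.65 − 0.572) = 35.6 × 0.1126 = 4.010 Ω.

R2 ≈ 4.01 Ω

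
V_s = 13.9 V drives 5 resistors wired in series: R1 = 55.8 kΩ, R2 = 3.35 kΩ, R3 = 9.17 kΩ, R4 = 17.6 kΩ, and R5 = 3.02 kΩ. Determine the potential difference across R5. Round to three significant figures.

V ≈ 0.472 V

Total series resistance ΣR = 55.8 + 3.35 + 9.17 + 17.6 + 3.02 = 88.94 kΩ.
By the voltage-divider rule, V = 13.9 × 3.020/88.94 = 0.4720 V.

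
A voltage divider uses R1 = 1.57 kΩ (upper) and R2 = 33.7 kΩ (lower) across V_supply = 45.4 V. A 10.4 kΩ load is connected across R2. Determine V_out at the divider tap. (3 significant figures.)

V_out ≈ 37.9 V

R2 ‖ R_L = (33.7 × 10.4)/(33.7 + 10.4) = 7.947 kΩ.
Voltage divider with the loaded lower leg: V_out = 45.4 × 7.947/(1.57 + 7.947) = 45.4 × 0.8350 = 37.91 V.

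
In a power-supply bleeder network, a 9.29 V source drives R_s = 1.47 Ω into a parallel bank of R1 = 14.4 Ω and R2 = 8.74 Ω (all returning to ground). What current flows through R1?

Equivalent of the parallel group: R_p = 5.439 Ω.
V_A = 9.29 × 5.439/6.909 = 7.313 V.
I(R1) = V_A / R1 = 7.313/14.4 = 0.5079 A.
(Equivalently: I_total = 1.345 A, then current-divider fraction G_k/ΣG = 0.3777.)

I ≈ 0.508 A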